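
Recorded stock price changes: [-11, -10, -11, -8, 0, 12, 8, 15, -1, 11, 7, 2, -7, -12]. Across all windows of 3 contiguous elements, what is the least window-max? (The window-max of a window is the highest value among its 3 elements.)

(-11, -10, -11) → max -10
(-10, -11, -8) → max -8
(-11, -8, 0) → max 0
(-8, 0, 12) → max 12
(0, 12, 8) → max 12
(12, 8, 15) → max 15
(8, 15, -1) → max 15
(15, -1, 11) → max 15
(-1, 11, 7) → max 11
(11, 7, 2) → max 11
(7, 2, -7) → max 7
(2, -7, -12) → max 2
Least of these is -10.

-10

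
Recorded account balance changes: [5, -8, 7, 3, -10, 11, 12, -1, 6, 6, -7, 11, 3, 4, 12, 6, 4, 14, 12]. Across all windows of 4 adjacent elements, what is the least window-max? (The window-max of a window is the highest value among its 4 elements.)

6

[5, -8, 7, 3] → max 7
[-8, 7, 3, -10] → max 7
[7, 3, -10, 11] → max 11
[3, -10, 11, 12] → max 12
[-10, 11, 12, -1] → max 12
[11, 12, -1, 6] → max 12
[12, -1, 6, 6] → max 12
[-1, 6, 6, -7] → max 6
[6, 6, -7, 11] → max 11
[6, -7, 11, 3] → max 11
[-7, 11, 3, 4] → max 11
[11, 3, 4, 12] → max 12
[3, 4, 12, 6] → max 12
[4, 12, 6, 4] → max 12
[12, 6, 4, 14] → max 14
[6, 4, 14, 12] → max 14
Least of these is 6.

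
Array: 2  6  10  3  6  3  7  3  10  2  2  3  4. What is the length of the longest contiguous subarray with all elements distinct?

add 2: [2] len 1
add 6: [2, 6] len 2
add 10: [2, 6, 10] len 3
add 3: [2, 6, 10, 3] len 4
add 6 (repeat 6, move left end past it): [10, 3, 6] len 3
add 3 (repeat 3, move left end past it): [6, 3] len 2
add 7: [6, 3, 7] len 3
add 3 (repeat 3, move left end past it): [7, 3] len 2
add 10: [7, 3, 10] len 3
add 2: [7, 3, 10, 2] len 4
add 2 (repeat 2, move left end past it): [2] len 1
add 3: [2, 3] len 2
add 4: [2, 3, 4] len 3
Longest all-distinct length: 4.

4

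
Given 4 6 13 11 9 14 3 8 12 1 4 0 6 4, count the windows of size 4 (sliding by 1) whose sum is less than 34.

[4, 6, 13, 11] → sum 34
[6, 13, 11, 9] → sum 39
[13, 11, 9, 14] → sum 47
[11, 9, 14, 3] → sum 37
[9, 14, 3, 8] → sum 34
[14, 3, 8, 12] → sum 37
[3, 8, 12, 1] → sum 24  < 34 ✓
[8, 12, 1, 4] → sum 25  < 34 ✓
[12, 1, 4, 0] → sum 17  < 34 ✓
[1, 4, 0, 6] → sum 11  < 34 ✓
[4, 0, 6, 4] → sum 14  < 34 ✓
5 windows satisfy the condition.

5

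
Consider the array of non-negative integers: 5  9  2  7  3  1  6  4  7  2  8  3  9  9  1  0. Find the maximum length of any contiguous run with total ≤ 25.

6

Extend to the right; shrink from the left whenever the sum exceeds 25:
[5] sum 5 len 1
[5, 9] sum 14 len 2
[5, 9, 2] sum 16 len 3
[5, 9, 2, 7] sum 23 len 4
[9, 2, 7, 3] sum 21 len 4
[9, 2, 7, 3, 1] sum 22 len 5
[2, 7, 3, 1, 6] sum 19 len 5
[2, 7, 3, 1, 6, 4] sum 23 len 6
[3, 1, 6, 4, 7] sum 21 len 5
[3, 1, 6, 4, 7, 2] sum 23 len 6
[4, 7, 2, 8] sum 21 len 4
[4, 7, 2, 8, 3] sum 24 len 5
[2, 8, 3, 9] sum 22 len 4
[3, 9, 9] sum 21 len 3
[3, 9, 9, 1] sum 22 len 4
[3, 9, 9, 1, 0] sum 22 len 5
Longest length seen: 6.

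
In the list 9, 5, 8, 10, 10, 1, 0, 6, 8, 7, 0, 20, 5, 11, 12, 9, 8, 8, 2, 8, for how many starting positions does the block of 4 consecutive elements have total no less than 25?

9 5 8 10 → sum 32  ≥ 25 ✓
5 8 10 10 → sum 33  ≥ 25 ✓
8 10 10 1 → sum 29  ≥ 25 ✓
10 10 1 0 → sum 21
10 1 0 6 → sum 17
1 0 6 8 → sum 15
0 6 8 7 → sum 21
6 8 7 0 → sum 21
8 7 0 20 → sum 35  ≥ 25 ✓
7 0 20 5 → sum 32  ≥ 25 ✓
0 20 5 11 → sum 36  ≥ 25 ✓
20 5 11 12 → sum 48  ≥ 25 ✓
5 11 12 9 → sum 37  ≥ 25 ✓
11 12 9 8 → sum 40  ≥ 25 ✓
12 9 8 8 → sum 37  ≥ 25 ✓
9 8 8 2 → sum 27  ≥ 25 ✓
8 8 2 8 → sum 26  ≥ 25 ✓
12 windows satisfy the condition.

12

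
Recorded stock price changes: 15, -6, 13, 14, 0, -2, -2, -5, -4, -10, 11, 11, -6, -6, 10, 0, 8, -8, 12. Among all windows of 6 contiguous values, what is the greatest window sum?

Window sums for each of the 14 positions:
(15, -6, 13, 14, 0, -2) → sum 34
(-6, 13, 14, 0, -2, -2) → sum 17
(13, 14, 0, -2, -2, -5) → sum 18
(14, 0, -2, -2, -5, -4) → sum 1
(0, -2, -2, -5, -4, -10) → sum -23
(-2, -2, -5, -4, -10, 11) → sum -12
(-2, -5, -4, -10, 11, 11) → sum 1
(-5, -4, -10, 11, 11, -6) → sum -3
(-4, -10, 11, 11, -6, -6) → sum -4
(-10, 11, 11, -6, -6, 10) → sum 10
(11, 11, -6, -6, 10, 0) → sum 20
(11, -6, -6, 10, 0, 8) → sum 17
(-6, -6, 10, 0, 8, -8) → sum -2
(-6, 10, 0, 8, -8, 12) → sum 16
Greatest of these is 34.

34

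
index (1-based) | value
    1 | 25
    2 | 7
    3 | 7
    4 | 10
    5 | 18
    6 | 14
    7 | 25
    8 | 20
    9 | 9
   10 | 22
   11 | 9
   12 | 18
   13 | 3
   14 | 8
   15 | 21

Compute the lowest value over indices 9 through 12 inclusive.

Elements at indices 9..12: 9, 22, 9, 18
min(9, 22, 9, 18) = 9

9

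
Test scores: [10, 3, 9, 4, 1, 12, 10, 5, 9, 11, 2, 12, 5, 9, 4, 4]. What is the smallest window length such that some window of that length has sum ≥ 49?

add 10: running sum 10 < 49
add 3: running sum 13 < 49
add 9: running sum 22 < 49
add 4: running sum 26 < 49
add 1: running sum 27 < 49
add 12: running sum 39 < 49
add 10: shortest ending here [10, 3, 9, 4, 1, 12, 10] sum 49, len 7
add 5: shortest ending here [10, 3, 9, 4, 1, 12, 10, 5] sum 54, len 8
add 9: shortest ending here [9, 4, 1, 12, 10, 5, 9] sum 50, len 7
add 11: shortest ending here [4, 1, 12, 10, 5, 9, 11] sum 52, len 7
add 2: shortest ending here [12, 10, 5, 9, 11, 2] sum 49, len 6
add 12: shortest ending here [10, 5, 9, 11, 2, 12] sum 49, len 6
add 5: shortest ending here [10, 5, 9, 11, 2, 12, 5] sum 54, len 7
add 9: shortest ending here [5, 9, 11, 2, 12, 5, 9] sum 53, len 7
add 4: shortest ending here [9, 11, 2, 12, 5, 9, 4] sum 52, len 7
add 4: shortest ending here [9, 11, 2, 12, 5, 9, 4, 4] sum 56, len 8
Shortest qualifying length: 6.

6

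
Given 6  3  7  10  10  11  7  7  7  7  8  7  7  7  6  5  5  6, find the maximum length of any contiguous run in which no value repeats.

add 6: [6] len 1
add 3: [6, 3] len 2
add 7: [6, 3, 7] len 3
add 10: [6, 3, 7, 10] len 4
add 10 (repeat 10, move left end past it): [10] len 1
add 11: [10, 11] len 2
add 7: [10, 11, 7] len 3
add 7 (repeat 7, move left end past it): [7] len 1
add 7 (repeat 7, move left end past it): [7] len 1
add 7 (repeat 7, move left end past it): [7] len 1
add 8: [7, 8] len 2
add 7 (repeat 7, move left end past it): [8, 7] len 2
add 7 (repeat 7, move left end past it): [7] len 1
add 7 (repeat 7, move left end past it): [7] len 1
add 6: [7, 6] len 2
add 5: [7, 6, 5] len 3
add 5 (repeat 5, move left end past it): [5] len 1
add 6: [5, 6] len 2
Longest all-distinct length: 4.

4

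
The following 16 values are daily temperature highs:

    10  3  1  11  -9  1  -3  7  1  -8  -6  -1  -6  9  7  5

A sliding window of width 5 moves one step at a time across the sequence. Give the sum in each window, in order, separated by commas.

16, 7, 1, 7, -3, -2, -9, -7, -20, -12, 3, 14

Sliding a size-5 window across the 16 values:
[10, 3, 1, 11, -9] → sum 16
[3, 1, 11, -9, 1] → sum 7
[1, 11, -9, 1, -3] → sum 1
[11, -9, 1, -3, 7] → sum 7
[-9, 1, -3, 7, 1] → sum -3
[1, -3, 7, 1, -8] → sum -2
[-3, 7, 1, -8, -6] → sum -9
[7, 1, -8, -6, -1] → sum -7
[1, -8, -6, -1, -6] → sum -20
[-8, -6, -1, -6, 9] → sum -12
[-6, -1, -6, 9, 7] → sum 3
[-1, -6, 9, 7, 5] → sum 14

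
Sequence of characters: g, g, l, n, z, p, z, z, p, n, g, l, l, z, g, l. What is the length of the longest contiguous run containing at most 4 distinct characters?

[g] 1 distinct, len 1
[g, g] 1 distinct, len 2
[g, g, l] 2 distinct, len 3
[g, g, l, n] 3 distinct, len 4
[g, g, l, n, z] 4 distinct, len 5
[l, n, z, p] 4 distinct, len 4
[l, n, z, p, z] 4 distinct, len 5
[l, n, z, p, z, z] 4 distinct, len 6
[l, n, z, p, z, z, p] 4 distinct, len 7
[l, n, z, p, z, z, p, n] 4 distinct, len 8
[n, z, p, z, z, p, n, g] 4 distinct, len 8
[p, n, g, l] 4 distinct, len 4
[p, n, g, l, l] 4 distinct, len 5
[n, g, l, l, z] 4 distinct, len 5
[n, g, l, l, z, g] 4 distinct, len 6
[n, g, l, l, z, g, l] 4 distinct, len 7
Longest length with ≤4 distinct: 8.

8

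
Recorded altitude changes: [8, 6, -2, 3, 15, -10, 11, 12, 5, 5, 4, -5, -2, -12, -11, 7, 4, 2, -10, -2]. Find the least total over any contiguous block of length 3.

-25

Window sums for each of the 18 positions:
[8, 6, -2] → sum 12
[6, -2, 3] → sum 7
[-2, 3, 15] → sum 16
[3, 15, -10] → sum 8
[15, -10, 11] → sum 16
[-10, 11, 12] → sum 13
[11, 12, 5] → sum 28
[12, 5, 5] → sum 22
[5, 5, 4] → sum 14
[5, 4, -5] → sum 4
[4, -5, -2] → sum -3
[-5, -2, -12] → sum -19
[-2, -12, -11] → sum -25
[-12, -11, 7] → sum -16
[-11, 7, 4] → sum 0
[7, 4, 2] → sum 13
[4, 2, -10] → sum -4
[2, -10, -2] → sum -10
Least of these is -25.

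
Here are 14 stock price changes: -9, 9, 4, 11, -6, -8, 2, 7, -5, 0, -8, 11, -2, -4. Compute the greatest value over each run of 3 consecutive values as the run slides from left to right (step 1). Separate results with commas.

Sliding a size-3 window across the 14 values:
-9 9 4 → max 9
9 4 11 → max 11
4 11 -6 → max 11
11 -6 -8 → max 11
-6 -8 2 → max 2
-8 2 7 → max 7
2 7 -5 → max 7
7 -5 0 → max 7
-5 0 -8 → max 0
0 -8 11 → max 11
-8 11 -2 → max 11
11 -2 -4 → max 11

9, 11, 11, 11, 2, 7, 7, 7, 0, 11, 11, 11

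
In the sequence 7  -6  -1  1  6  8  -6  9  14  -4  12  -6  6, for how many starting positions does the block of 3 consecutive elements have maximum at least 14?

3

[7, -6, -1] → max 7
[-6, -1, 1] → max 1
[-1, 1, 6] → max 6
[1, 6, 8] → max 8
[6, 8, -6] → max 8
[8, -6, 9] → max 9
[-6, 9, 14] → max 14  ≥ 14 ✓
[9, 14, -4] → max 14  ≥ 14 ✓
[14, -4, 12] → max 14  ≥ 14 ✓
[-4, 12, -6] → max 12
[12, -6, 6] → max 12
3 windows satisfy the condition.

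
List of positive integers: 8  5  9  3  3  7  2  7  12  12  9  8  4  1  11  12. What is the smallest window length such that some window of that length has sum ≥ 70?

Extend right; whenever the sum reaches 70, record the length and shrink from the left:
add 8: running sum 8 < 70
add 5: running sum 13 < 70
add 9: running sum 22 < 70
add 3: running sum 25 < 70
add 3: running sum 28 < 70
add 7: running sum 35 < 70
add 2: running sum 37 < 70
add 7: running sum 44 < 70
add 12: running sum 56 < 70
add 12: running sum 68 < 70
add 9: shortest ending here [8, 5, 9, 3, 3, 7, 2, 7, 12, 12, 9] sum 77, len 11
add 8: shortest ending here [9, 3, 3, 7, 2, 7, 12, 12, 9, 8] sum 72, len 10
add 4: shortest ending here [9, 3, 3, 7, 2, 7, 12, 12, 9, 8, 4] sum 76, len 11
add 1: shortest ending here [9, 3, 3, 7, 2, 7, 12, 12, 9, 8, 4, 1] sum 77, len 12
add 11: shortest ending here [7, 2, 7, 12, 12, 9, 8, 4, 1, 11] sum 73, len 10
add 12: shortest ending here [7, 12, 12, 9, 8, 4, 1, 11, 12] sum 76, len 9
Shortest qualifying length: 9.

9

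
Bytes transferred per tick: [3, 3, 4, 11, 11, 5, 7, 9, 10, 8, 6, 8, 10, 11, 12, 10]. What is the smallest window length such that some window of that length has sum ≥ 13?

2

add 3: running sum 3 < 13
add 3: running sum 6 < 13
add 4: running sum 10 < 13
add 11: shortest ending here [4, 11] sum 15, len 2
add 11: shortest ending here [11, 11] sum 22, len 2
add 5: shortest ending here [11, 5] sum 16, len 2
add 7: shortest ending here [11, 5, 7] sum 23, len 3
add 9: shortest ending here [7, 9] sum 16, len 2
add 10: shortest ending here [9, 10] sum 19, len 2
add 8: shortest ending here [10, 8] sum 18, len 2
add 6: shortest ending here [8, 6] sum 14, len 2
add 8: shortest ending here [6, 8] sum 14, len 2
add 10: shortest ending here [8, 10] sum 18, len 2
add 11: shortest ending here [10, 11] sum 21, len 2
add 12: shortest ending here [11, 12] sum 23, len 2
add 10: shortest ending here [12, 10] sum 22, len 2
Shortest qualifying length: 2.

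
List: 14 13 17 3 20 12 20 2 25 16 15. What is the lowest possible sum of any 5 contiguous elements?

Window sums for each of the 7 positions:
[14, 13, 17, 3, 20] → sum 67
[13, 17, 3, 20, 12] → sum 65
[17, 3, 20, 12, 20] → sum 72
[3, 20, 12, 20, 2] → sum 57
[20, 12, 20, 2, 25] → sum 79
[12, 20, 2, 25, 16] → sum 75
[20, 2, 25, 16, 15] → sum 78
Lowest of these is 57.

57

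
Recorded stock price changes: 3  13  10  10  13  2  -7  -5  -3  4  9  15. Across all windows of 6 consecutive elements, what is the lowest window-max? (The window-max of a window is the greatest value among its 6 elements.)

[3, 13, 10, 10, 13, 2] → max 13
[13, 10, 10, 13, 2, -7] → max 13
[10, 10, 13, 2, -7, -5] → max 13
[10, 13, 2, -7, -5, -3] → max 13
[13, 2, -7, -5, -3, 4] → max 13
[2, -7, -5, -3, 4, 9] → max 9
[-7, -5, -3, 4, 9, 15] → max 15
Lowest of these is 9.

9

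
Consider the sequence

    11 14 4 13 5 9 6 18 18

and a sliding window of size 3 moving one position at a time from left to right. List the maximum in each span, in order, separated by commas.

[11, 14, 4] → max 14
[14, 4, 13] → max 14
[4, 13, 5] → max 13
[13, 5, 9] → max 13
[5, 9, 6] → max 9
[9, 6, 18] → max 18
[6, 18, 18] → max 18

14, 14, 13, 13, 9, 18, 18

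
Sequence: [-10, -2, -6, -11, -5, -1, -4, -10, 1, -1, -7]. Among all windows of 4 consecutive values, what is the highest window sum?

(-10, -2, -6, -11) → sum -29
(-2, -6, -11, -5) → sum -24
(-6, -11, -5, -1) → sum -23
(-11, -5, -1, -4) → sum -21
(-5, -1, -4, -10) → sum -20
(-1, -4, -10, 1) → sum -14
(-4, -10, 1, -1) → sum -14
(-10, 1, -1, -7) → sum -17
Highest of these is -14.

-14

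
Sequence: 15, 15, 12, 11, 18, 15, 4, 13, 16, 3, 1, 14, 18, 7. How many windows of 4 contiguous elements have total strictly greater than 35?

9

[15, 15, 12, 11] → sum 53  > 35 ✓
[15, 12, 11, 18] → sum 56  > 35 ✓
[12, 11, 18, 15] → sum 56  > 35 ✓
[11, 18, 15, 4] → sum 48  > 35 ✓
[18, 15, 4, 13] → sum 50  > 35 ✓
[15, 4, 13, 16] → sum 48  > 35 ✓
[4, 13, 16, 3] → sum 36  > 35 ✓
[13, 16, 3, 1] → sum 33
[16, 3, 1, 14] → sum 34
[3, 1, 14, 18] → sum 36  > 35 ✓
[1, 14, 18, 7] → sum 40  > 35 ✓
9 windows satisfy the condition.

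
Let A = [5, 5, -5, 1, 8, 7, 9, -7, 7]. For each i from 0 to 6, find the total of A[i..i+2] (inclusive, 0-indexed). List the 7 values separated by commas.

(5, 5, -5) → sum 5
(5, -5, 1) → sum 1
(-5, 1, 8) → sum 4
(1, 8, 7) → sum 16
(8, 7, 9) → sum 24
(7, 9, -7) → sum 9
(9, -7, 7) → sum 9

5, 1, 4, 16, 24, 9, 9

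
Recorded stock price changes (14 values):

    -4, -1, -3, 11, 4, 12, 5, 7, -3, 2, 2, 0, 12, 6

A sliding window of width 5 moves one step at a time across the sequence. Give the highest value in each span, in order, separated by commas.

Sliding a size-5 window across the 14 values:
[-4, -1, -3, 11, 4] → max 11
[-1, -3, 11, 4, 12] → max 12
[-3, 11, 4, 12, 5] → max 12
[11, 4, 12, 5, 7] → max 12
[4, 12, 5, 7, -3] → max 12
[12, 5, 7, -3, 2] → max 12
[5, 7, -3, 2, 2] → max 7
[7, -3, 2, 2, 0] → max 7
[-3, 2, 2, 0, 12] → max 12
[2, 2, 0, 12, 6] → max 12

11, 12, 12, 12, 12, 12, 7, 7, 12, 12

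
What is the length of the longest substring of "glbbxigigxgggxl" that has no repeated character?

4

add g: [g] len 1
add l: [g, l] len 2
add b: [g, l, b] len 3
add b (repeat b, move left end past it): [b] len 1
add x: [b, x] len 2
add i: [b, x, i] len 3
add g: [b, x, i, g] len 4
add i (repeat i, move left end past it): [g, i] len 2
add g (repeat g, move left end past it): [i, g] len 2
add x: [i, g, x] len 3
add g (repeat g, move left end past it): [x, g] len 2
add g (repeat g, move left end past it): [g] len 1
add g (repeat g, move left end past it): [g] len 1
add x: [g, x] len 2
add l: [g, x, l] len 3
Longest all-distinct length: 4.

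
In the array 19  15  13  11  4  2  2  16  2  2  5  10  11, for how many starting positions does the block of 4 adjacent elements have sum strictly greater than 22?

(19, 15, 13, 11) → sum 58  > 22 ✓
(15, 13, 11, 4) → sum 43  > 22 ✓
(13, 11, 4, 2) → sum 30  > 22 ✓
(11, 4, 2, 2) → sum 19
(4, 2, 2, 16) → sum 24  > 22 ✓
(2, 2, 16, 2) → sum 22
(2, 16, 2, 2) → sum 22
(16, 2, 2, 5) → sum 25  > 22 ✓
(2, 2, 5, 10) → sum 19
(2, 5, 10, 11) → sum 28  > 22 ✓
6 windows satisfy the condition.

6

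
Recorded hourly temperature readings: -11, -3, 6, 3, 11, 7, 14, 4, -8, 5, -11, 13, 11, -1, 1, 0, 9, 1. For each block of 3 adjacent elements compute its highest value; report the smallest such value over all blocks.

[-11, -3, 6] → max 6
[-3, 6, 3] → max 6
[6, 3, 11] → max 11
[3, 11, 7] → max 11
[11, 7, 14] → max 14
[7, 14, 4] → max 14
[14, 4, -8] → max 14
[4, -8, 5] → max 5
[-8, 5, -11] → max 5
[5, -11, 13] → max 13
[-11, 13, 11] → max 13
[13, 11, -1] → max 13
[11, -1, 1] → max 11
[-1, 1, 0] → max 1
[1, 0, 9] → max 9
[0, 9, 1] → max 9
Smallest of these is 1.

1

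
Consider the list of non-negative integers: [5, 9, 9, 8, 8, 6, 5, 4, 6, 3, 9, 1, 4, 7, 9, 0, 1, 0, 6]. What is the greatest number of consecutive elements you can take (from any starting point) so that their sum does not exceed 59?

[5] sum 5 len 1
[5, 9] sum 14 len 2
[5, 9, 9] sum 23 len 3
[5, 9, 9, 8] sum 31 len 4
[5, 9, 9, 8, 8] sum 39 len 5
[5, 9, 9, 8, 8, 6] sum 45 len 6
[5, 9, 9, 8, 8, 6, 5] sum 50 len 7
[5, 9, 9, 8, 8, 6, 5, 4] sum 54 len 8
[9, 9, 8, 8, 6, 5, 4, 6] sum 55 len 8
[9, 9, 8, 8, 6, 5, 4, 6, 3] sum 58 len 9
[9, 8, 8, 6, 5, 4, 6, 3, 9] sum 58 len 9
[9, 8, 8, 6, 5, 4, 6, 3, 9, 1] sum 59 len 10
[8, 8, 6, 5, 4, 6, 3, 9, 1, 4] sum 54 len 10
[8, 6, 5, 4, 6, 3, 9, 1, 4, 7] sum 53 len 10
[6, 5, 4, 6, 3, 9, 1, 4, 7, 9] sum 54 len 10
[6, 5, 4, 6, 3, 9, 1, 4, 7, 9, 0] sum 54 len 11
[6, 5, 4, 6, 3, 9, 1, 4, 7, 9, 0, 1] sum 55 len 12
[6, 5, 4, 6, 3, 9, 1, 4, 7, 9, 0, 1, 0] sum 55 len 13
[5, 4, 6, 3, 9, 1, 4, 7, 9, 0, 1, 0, 6] sum 55 len 13
Longest length seen: 13.

13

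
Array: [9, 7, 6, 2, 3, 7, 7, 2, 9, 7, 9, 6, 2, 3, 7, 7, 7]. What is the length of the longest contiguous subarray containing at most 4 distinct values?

[9] 1 distinct, len 1
[9, 7] 2 distinct, len 2
[9, 7, 6] 3 distinct, len 3
[9, 7, 6, 2] 4 distinct, len 4
[7, 6, 2, 3] 4 distinct, len 4
[7, 6, 2, 3, 7] 4 distinct, len 5
[7, 6, 2, 3, 7, 7] 4 distinct, len 6
[7, 6, 2, 3, 7, 7, 2] 4 distinct, len 7
[2, 3, 7, 7, 2, 9] 4 distinct, len 6
[2, 3, 7, 7, 2, 9, 7] 4 distinct, len 7
[2, 3, 7, 7, 2, 9, 7, 9] 4 distinct, len 8
[7, 7, 2, 9, 7, 9, 6] 4 distinct, len 7
[7, 7, 2, 9, 7, 9, 6, 2] 4 distinct, len 8
[9, 6, 2, 3] 4 distinct, len 4
[6, 2, 3, 7] 4 distinct, len 4
[6, 2, 3, 7, 7] 4 distinct, len 5
[6, 2, 3, 7, 7, 7] 4 distinct, len 6
Longest length with ≤4 distinct: 8.

8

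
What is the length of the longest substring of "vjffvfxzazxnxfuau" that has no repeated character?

5

add v: [v] len 1
add j: [v, j] len 2
add f: [v, j, f] len 3
add f (repeat f, move left end past it): [f] len 1
add v: [f, v] len 2
add f (repeat f, move left end past it): [v, f] len 2
add x: [v, f, x] len 3
add z: [v, f, x, z] len 4
add a: [v, f, x, z, a] len 5
add z (repeat z, move left end past it): [a, z] len 2
add x: [a, z, x] len 3
add n: [a, z, x, n] len 4
add x (repeat x, move left end past it): [n, x] len 2
add f: [n, x, f] len 3
add u: [n, x, f, u] len 4
add a: [n, x, f, u, a] len 5
add u (repeat u, move left end past it): [a, u] len 2
Longest all-distinct length: 5.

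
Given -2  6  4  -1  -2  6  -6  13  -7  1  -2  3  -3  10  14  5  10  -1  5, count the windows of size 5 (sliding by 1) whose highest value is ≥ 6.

-2 6 4 -1 -2 → max 6  ≥ 6 ✓
6 4 -1 -2 6 → max 6  ≥ 6 ✓
4 -1 -2 6 -6 → max 6  ≥ 6 ✓
-1 -2 6 -6 13 → max 13  ≥ 6 ✓
-2 6 -6 13 -7 → max 13  ≥ 6 ✓
6 -6 13 -7 1 → max 13  ≥ 6 ✓
-6 13 -7 1 -2 → max 13  ≥ 6 ✓
13 -7 1 -2 3 → max 13  ≥ 6 ✓
-7 1 -2 3 -3 → max 3
1 -2 3 -3 10 → max 10  ≥ 6 ✓
-2 3 -3 10 14 → max 14  ≥ 6 ✓
3 -3 10 14 5 → max 14  ≥ 6 ✓
-3 10 14 5 10 → max 14  ≥ 6 ✓
10 14 5 10 -1 → max 14  ≥ 6 ✓
14 5 10 -1 5 → max 14  ≥ 6 ✓
14 windows satisfy the condition.

14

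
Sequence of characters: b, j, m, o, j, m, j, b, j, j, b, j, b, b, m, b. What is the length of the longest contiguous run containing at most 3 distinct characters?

12

Extend right; when distinct count exceeds 3, shrink from the left:
[b] 1 distinct, len 1
[b, j] 2 distinct, len 2
[b, j, m] 3 distinct, len 3
[j, m, o] 3 distinct, len 3
[j, m, o, j] 3 distinct, len 4
[j, m, o, j, m] 3 distinct, len 5
[j, m, o, j, m, j] 3 distinct, len 6
[j, m, j, b] 3 distinct, len 4
[j, m, j, b, j] 3 distinct, len 5
[j, m, j, b, j, j] 3 distinct, len 6
[j, m, j, b, j, j, b] 3 distinct, len 7
[j, m, j, b, j, j, b, j] 3 distinct, len 8
[j, m, j, b, j, j, b, j, b] 3 distinct, len 9
[j, m, j, b, j, j, b, j, b, b] 3 distinct, len 10
[j, m, j, b, j, j, b, j, b, b, m] 3 distinct, len 11
[j, m, j, b, j, j, b, j, b, b, m, b] 3 distinct, len 12
Longest length with ≤3 distinct: 12.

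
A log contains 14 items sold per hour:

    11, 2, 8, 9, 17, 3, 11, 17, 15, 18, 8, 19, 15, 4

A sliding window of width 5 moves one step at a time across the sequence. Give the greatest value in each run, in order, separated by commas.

17, 17, 17, 17, 17, 18, 18, 19, 19, 19

Sliding a size-5 window across the 14 values:
(11, 2, 8, 9, 17) → max 17
(2, 8, 9, 17, 3) → max 17
(8, 9, 17, 3, 11) → max 17
(9, 17, 3, 11, 17) → max 17
(17, 3, 11, 17, 15) → max 17
(3, 11, 17, 15, 18) → max 18
(11, 17, 15, 18, 8) → max 18
(17, 15, 18, 8, 19) → max 19
(15, 18, 8, 19, 15) → max 19
(18, 8, 19, 15, 4) → max 19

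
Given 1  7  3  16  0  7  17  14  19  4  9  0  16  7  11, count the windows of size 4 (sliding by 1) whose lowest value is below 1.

(1, 7, 3, 16) → min 1
(7, 3, 16, 0) → min 0  < 1 ✓
(3, 16, 0, 7) → min 0  < 1 ✓
(16, 0, 7, 17) → min 0  < 1 ✓
(0, 7, 17, 14) → min 0  < 1 ✓
(7, 17, 14, 19) → min 7
(17, 14, 19, 4) → min 4
(14, 19, 4, 9) → min 4
(19, 4, 9, 0) → min 0  < 1 ✓
(4, 9, 0, 16) → min 0  < 1 ✓
(9, 0, 16, 7) → min 0  < 1 ✓
(0, 16, 7, 11) → min 0  < 1 ✓
8 windows satisfy the condition.

8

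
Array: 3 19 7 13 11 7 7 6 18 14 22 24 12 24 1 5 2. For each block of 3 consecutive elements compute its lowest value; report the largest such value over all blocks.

3 19 7 → min 3
19 7 13 → min 7
7 13 11 → min 7
13 11 7 → min 7
11 7 7 → min 7
7 7 6 → min 6
7 6 18 → min 6
6 18 14 → min 6
18 14 22 → min 14
14 22 24 → min 14
22 24 12 → min 12
24 12 24 → min 12
12 24 1 → min 1
24 1 5 → min 1
1 5 2 → min 1
Largest of these is 14.

14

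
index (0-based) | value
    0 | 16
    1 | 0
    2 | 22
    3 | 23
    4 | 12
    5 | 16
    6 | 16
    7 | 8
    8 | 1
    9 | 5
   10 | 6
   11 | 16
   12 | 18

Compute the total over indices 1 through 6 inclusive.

89

Elements at indices 1..6: 0, 22, 23, 12, 16, 16
sum(0, 22, 23, 12, 16, 16) = 89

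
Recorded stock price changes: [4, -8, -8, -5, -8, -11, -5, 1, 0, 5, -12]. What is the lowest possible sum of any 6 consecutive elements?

-45

[4, -8, -8, -5, -8, -11] → sum -36
[-8, -8, -5, -8, -11, -5] → sum -45
[-8, -5, -8, -11, -5, 1] → sum -36
[-5, -8, -11, -5, 1, 0] → sum -28
[-8, -11, -5, 1, 0, 5] → sum -18
[-11, -5, 1, 0, 5, -12] → sum -22
Lowest of these is -45.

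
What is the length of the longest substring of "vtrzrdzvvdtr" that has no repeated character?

add v: [v] len 1
add t: [v, t] len 2
add r: [v, t, r] len 3
add z: [v, t, r, z] len 4
add r (repeat r, move left end past it): [z, r] len 2
add d: [z, r, d] len 3
add z (repeat z, move left end past it): [r, d, z] len 3
add v: [r, d, z, v] len 4
add v (repeat v, move left end past it): [v] len 1
add d: [v, d] len 2
add t: [v, d, t] len 3
add r: [v, d, t, r] len 4
Longest all-distinct length: 4.

4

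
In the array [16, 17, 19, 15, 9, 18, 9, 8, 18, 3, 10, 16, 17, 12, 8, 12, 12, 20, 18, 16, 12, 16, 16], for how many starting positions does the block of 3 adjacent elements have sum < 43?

10

[16, 17, 19] → sum 52
[17, 19, 15] → sum 51
[19, 15, 9] → sum 43
[15, 9, 18] → sum 42  < 43 ✓
[9, 18, 9] → sum 36  < 43 ✓
[18, 9, 8] → sum 35  < 43 ✓
[9, 8, 18] → sum 35  < 43 ✓
[8, 18, 3] → sum 29  < 43 ✓
[18, 3, 10] → sum 31  < 43 ✓
[3, 10, 16] → sum 29  < 43 ✓
[10, 16, 17] → sum 43
[16, 17, 12] → sum 45
[17, 12, 8] → sum 37  < 43 ✓
[12, 8, 12] → sum 32  < 43 ✓
[8, 12, 12] → sum 32  < 43 ✓
[12, 12, 20] → sum 44
[12, 20, 18] → sum 50
[20, 18, 16] → sum 54
[18, 16, 12] → sum 46
[16, 12, 16] → sum 44
[12, 16, 16] → sum 44
10 windows satisfy the condition.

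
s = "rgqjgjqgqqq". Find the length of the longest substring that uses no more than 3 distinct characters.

[r] 1 distinct, len 1
[r, g] 2 distinct, len 2
[r, g, q] 3 distinct, len 3
[g, q, j] 3 distinct, len 3
[g, q, j, g] 3 distinct, len 4
[g, q, j, g, j] 3 distinct, len 5
[g, q, j, g, j, q] 3 distinct, len 6
[g, q, j, g, j, q, g] 3 distinct, len 7
[g, q, j, g, j, q, g, q] 3 distinct, len 8
[g, q, j, g, j, q, g, q, q] 3 distinct, len 9
[g, q, j, g, j, q, g, q, q, q] 3 distinct, len 10
Longest length with ≤3 distinct: 10.

10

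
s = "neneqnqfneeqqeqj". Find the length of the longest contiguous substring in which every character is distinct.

4

add n: [n] len 1
add e: [n, e] len 2
add n (repeat n, move left end past it): [e, n] len 2
add e (repeat e, move left end past it): [n, e] len 2
add q: [n, e, q] len 3
add n (repeat n, move left end past it): [e, q, n] len 3
add q (repeat q, move left end past it): [n, q] len 2
add f: [n, q, f] len 3
add n (repeat n, move left end past it): [q, f, n] len 3
add e: [q, f, n, e] len 4
add e (repeat e, move left end past it): [e] len 1
add q: [e, q] len 2
add q (repeat q, move left end past it): [q] len 1
add e: [q, e] len 2
add q (repeat q, move left end past it): [e, q] len 2
add j: [e, q, j] len 3
Longest all-distinct length: 4.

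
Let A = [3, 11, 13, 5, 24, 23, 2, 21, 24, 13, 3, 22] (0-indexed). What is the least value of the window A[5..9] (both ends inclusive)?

2

Elements at indices 5..9: 23, 2, 21, 24, 13
min(23, 2, 21, 24, 13) = 2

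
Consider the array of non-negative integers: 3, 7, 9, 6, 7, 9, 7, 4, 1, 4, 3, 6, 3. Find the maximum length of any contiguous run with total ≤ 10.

Extend to the right; shrink from the left whenever the sum exceeds 10:
[3] sum 3 len 1
[3, 7] sum 10 len 2
[9] sum 9 len 1
[6] sum 6 len 1
[7] sum 7 len 1
[9] sum 9 len 1
[7] sum 7 len 1
[4] sum 4 len 1
[4, 1] sum 5 len 2
[4, 1, 4] sum 9 len 3
[1, 4, 3] sum 8 len 3
[3, 6] sum 9 len 2
[6, 3] sum 9 len 2
Longest length seen: 3.

3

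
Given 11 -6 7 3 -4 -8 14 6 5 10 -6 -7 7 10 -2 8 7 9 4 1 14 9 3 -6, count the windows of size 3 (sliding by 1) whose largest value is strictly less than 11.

(11, -6, 7) → max 11
(-6, 7, 3) → max 7  < 11 ✓
(7, 3, -4) → max 7  < 11 ✓
(3, -4, -8) → max 3  < 11 ✓
(-4, -8, 14) → max 14
(-8, 14, 6) → max 14
(14, 6, 5) → max 14
(6, 5, 10) → max 10  < 11 ✓
(5, 10, -6) → max 10  < 11 ✓
(10, -6, -7) → max 10  < 11 ✓
(-6, -7, 7) → max 7  < 11 ✓
(-7, 7, 10) → max 10  < 11 ✓
(7, 10, -2) → max 10  < 11 ✓
(10, -2, 8) → max 10  < 11 ✓
(-2, 8, 7) → max 8  < 11 ✓
(8, 7, 9) → max 9  < 11 ✓
(7, 9, 4) → max 9  < 11 ✓
(9, 4, 1) → max 9  < 11 ✓
(4, 1, 14) → max 14
(1, 14, 9) → max 14
(14, 9, 3) → max 14
(9, 3, -6) → max 9  < 11 ✓
15 windows satisfy the condition.

15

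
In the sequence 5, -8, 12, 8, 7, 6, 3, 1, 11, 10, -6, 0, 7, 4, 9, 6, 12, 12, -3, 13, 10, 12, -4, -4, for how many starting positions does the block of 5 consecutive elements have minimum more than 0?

(5, -8, 12, 8, 7) → min -8
(-8, 12, 8, 7, 6) → min -8
(12, 8, 7, 6, 3) → min 3  > 0 ✓
(8, 7, 6, 3, 1) → min 1  > 0 ✓
(7, 6, 3, 1, 11) → min 1  > 0 ✓
(6, 3, 1, 11, 10) → min 1  > 0 ✓
(3, 1, 11, 10, -6) → min -6
(1, 11, 10, -6, 0) → min -6
(11, 10, -6, 0, 7) → min -6
(10, -6, 0, 7, 4) → min -6
(-6, 0, 7, 4, 9) → min -6
(0, 7, 4, 9, 6) → min 0
(7, 4, 9, 6, 12) → min 4  > 0 ✓
(4, 9, 6, 12, 12) → min 4  > 0 ✓
(9, 6, 12, 12, -3) → min -3
(6, 12, 12, -3, 13) → min -3
(12, 12, -3, 13, 10) → min -3
(12, -3, 13, 10, 12) → min -3
(-3, 13, 10, 12, -4) → min -4
(13, 10, 12, -4, -4) → min -4
6 windows satisfy the condition.

6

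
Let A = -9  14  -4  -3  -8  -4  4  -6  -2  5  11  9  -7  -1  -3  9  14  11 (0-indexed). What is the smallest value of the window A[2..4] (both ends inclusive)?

Elements at indices 2..4: -4, -3, -8
min(-4, -3, -8) = -8

-8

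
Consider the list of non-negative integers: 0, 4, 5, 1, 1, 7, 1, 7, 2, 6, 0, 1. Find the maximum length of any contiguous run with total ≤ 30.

[0] sum 0 len 1
[0, 4] sum 4 len 2
[0, 4, 5] sum 9 len 3
[0, 4, 5, 1] sum 10 len 4
[0, 4, 5, 1, 1] sum 11 len 5
[0, 4, 5, 1, 1, 7] sum 18 len 6
[0, 4, 5, 1, 1, 7, 1] sum 19 len 7
[0, 4, 5, 1, 1, 7, 1, 7] sum 26 len 8
[0, 4, 5, 1, 1, 7, 1, 7, 2] sum 28 len 9
[5, 1, 1, 7, 1, 7, 2, 6] sum 30 len 8
[5, 1, 1, 7, 1, 7, 2, 6, 0] sum 30 len 9
[1, 1, 7, 1, 7, 2, 6, 0, 1] sum 26 len 9
Longest length seen: 9.

9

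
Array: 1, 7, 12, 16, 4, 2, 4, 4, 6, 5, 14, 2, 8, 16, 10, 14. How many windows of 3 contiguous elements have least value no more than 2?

1 7 12 → min 1  ≤ 2 ✓
7 12 16 → min 7
12 16 4 → min 4
16 4 2 → min 2  ≤ 2 ✓
4 2 4 → min 2  ≤ 2 ✓
2 4 4 → min 2  ≤ 2 ✓
4 4 6 → min 4
4 6 5 → min 4
6 5 14 → min 5
5 14 2 → min 2  ≤ 2 ✓
14 2 8 → min 2  ≤ 2 ✓
2 8 16 → min 2  ≤ 2 ✓
8 16 10 → min 8
16 10 14 → min 10
7 windows satisfy the condition.

7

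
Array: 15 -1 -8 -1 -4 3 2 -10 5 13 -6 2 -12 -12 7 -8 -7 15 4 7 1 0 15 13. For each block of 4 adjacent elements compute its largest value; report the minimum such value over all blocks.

-1

Each size-4 window and its max:
(15, -1, -8, -1) → max 15
(-1, -8, -1, -4) → max -1
(-8, -1, -4, 3) → max 3
(-1, -4, 3, 2) → max 3
(-4, 3, 2, -10) → max 3
(3, 2, -10, 5) → max 5
(2, -10, 5, 13) → max 13
(-10, 5, 13, -6) → max 13
(5, 13, -6, 2) → max 13
(13, -6, 2, -12) → max 13
(-6, 2, -12, -12) → max 2
(2, -12, -12, 7) → max 7
(-12, -12, 7, -8) → max 7
(-12, 7, -8, -7) → max 7
(7, -8, -7, 15) → max 15
(-8, -7, 15, 4) → max 15
(-7, 15, 4, 7) → max 15
(15, 4, 7, 1) → max 15
(4, 7, 1, 0) → max 7
(7, 1, 0, 15) → max 15
(1, 0, 15, 13) → max 15
Minimum of these is -1.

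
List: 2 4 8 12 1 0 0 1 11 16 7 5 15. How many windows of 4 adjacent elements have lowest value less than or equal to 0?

5

2 4 8 12 → min 2
4 8 12 1 → min 1
8 12 1 0 → min 0  ≤ 0 ✓
12 1 0 0 → min 0  ≤ 0 ✓
1 0 0 1 → min 0  ≤ 0 ✓
0 0 1 11 → min 0  ≤ 0 ✓
0 1 11 16 → min 0  ≤ 0 ✓
1 11 16 7 → min 1
11 16 7 5 → min 5
16 7 5 15 → min 5
5 windows satisfy the condition.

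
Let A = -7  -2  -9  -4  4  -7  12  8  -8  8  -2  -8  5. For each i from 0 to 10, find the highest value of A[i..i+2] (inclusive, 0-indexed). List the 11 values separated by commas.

-2, -2, 4, 4, 12, 12, 12, 8, 8, 8, 5

(-7, -2, -9) → max -2
(-2, -9, -4) → max -2
(-9, -4, 4) → max 4
(-4, 4, -7) → max 4
(4, -7, 12) → max 12
(-7, 12, 8) → max 12
(12, 8, -8) → max 12
(8, -8, 8) → max 8
(-8, 8, -2) → max 8
(8, -2, -8) → max 8
(-2, -8, 5) → max 5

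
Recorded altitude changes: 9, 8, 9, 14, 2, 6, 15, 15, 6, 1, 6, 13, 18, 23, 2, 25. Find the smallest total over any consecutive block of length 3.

[9, 8, 9] → sum 26
[8, 9, 14] → sum 31
[9, 14, 2] → sum 25
[14, 2, 6] → sum 22
[2, 6, 15] → sum 23
[6, 15, 15] → sum 36
[15, 15, 6] → sum 36
[15, 6, 1] → sum 22
[6, 1, 6] → sum 13
[1, 6, 13] → sum 20
[6, 13, 18] → sum 37
[13, 18, 23] → sum 54
[18, 23, 2] → sum 43
[23, 2, 25] → sum 50
Smallest of these is 13.

13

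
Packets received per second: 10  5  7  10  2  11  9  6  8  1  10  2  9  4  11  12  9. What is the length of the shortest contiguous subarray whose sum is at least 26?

Extend right; whenever the sum reaches 26, record the length and shrink from the left:
add 10: running sum 10 < 26
add 5: running sum 15 < 26
add 7: running sum 22 < 26
add 10: shortest ending here [10, 5, 7, 10] sum 32, len 4
add 2: shortest ending here [10, 5, 7, 10, 2] sum 34, len 5
add 11: shortest ending here [7, 10, 2, 11] sum 30, len 4
add 9: shortest ending here [10, 2, 11, 9] sum 32, len 4
add 6: shortest ending here [11, 9, 6] sum 26, len 3
add 8: shortest ending here [11, 9, 6, 8] sum 34, len 4
add 1: shortest ending here [11, 9, 6, 8, 1] sum 35, len 5
add 10: shortest ending here [9, 6, 8, 1, 10] sum 34, len 5
add 2: shortest ending here [6, 8, 1, 10, 2] sum 27, len 5
add 9: shortest ending here [8, 1, 10, 2, 9] sum 30, len 5
add 4: shortest ending here [1, 10, 2, 9, 4] sum 26, len 5
add 11: shortest ending here [2, 9, 4, 11] sum 26, len 4
add 12: shortest ending here [4, 11, 12] sum 27, len 3
add 9: shortest ending here [11, 12, 9] sum 32, len 3
Shortest qualifying length: 3.

3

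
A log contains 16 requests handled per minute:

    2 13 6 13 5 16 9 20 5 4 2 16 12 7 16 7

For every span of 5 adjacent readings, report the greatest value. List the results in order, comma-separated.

13, 16, 16, 20, 20, 20, 20, 20, 16, 16, 16, 16

[2, 13, 6, 13, 5] → max 13
[13, 6, 13, 5, 16] → max 16
[6, 13, 5, 16, 9] → max 16
[13, 5, 16, 9, 20] → max 20
[5, 16, 9, 20, 5] → max 20
[16, 9, 20, 5, 4] → max 20
[9, 20, 5, 4, 2] → max 20
[20, 5, 4, 2, 16] → max 20
[5, 4, 2, 16, 12] → max 16
[4, 2, 16, 12, 7] → max 16
[2, 16, 12, 7, 16] → max 16
[16, 12, 7, 16, 7] → max 16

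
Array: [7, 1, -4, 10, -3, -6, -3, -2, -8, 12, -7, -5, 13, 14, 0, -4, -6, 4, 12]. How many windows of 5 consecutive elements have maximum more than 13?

5

[7, 1, -4, 10, -3] → max 10
[1, -4, 10, -3, -6] → max 10
[-4, 10, -3, -6, -3] → max 10
[10, -3, -6, -3, -2] → max 10
[-3, -6, -3, -2, -8] → max -2
[-6, -3, -2, -8, 12] → max 12
[-3, -2, -8, 12, -7] → max 12
[-2, -8, 12, -7, -5] → max 12
[-8, 12, -7, -5, 13] → max 13
[12, -7, -5, 13, 14] → max 14  > 13 ✓
[-7, -5, 13, 14, 0] → max 14  > 13 ✓
[-5, 13, 14, 0, -4] → max 14  > 13 ✓
[13, 14, 0, -4, -6] → max 14  > 13 ✓
[14, 0, -4, -6, 4] → max 14  > 13 ✓
[0, -4, -6, 4, 12] → max 12
5 windows satisfy the condition.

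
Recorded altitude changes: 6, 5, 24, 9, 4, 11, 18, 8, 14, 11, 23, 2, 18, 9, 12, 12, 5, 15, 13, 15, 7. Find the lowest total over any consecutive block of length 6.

(6, 5, 24, 9, 4, 11) → sum 59
(5, 24, 9, 4, 11, 18) → sum 71
(24, 9, 4, 11, 18, 8) → sum 74
(9, 4, 11, 18, 8, 14) → sum 64
(4, 11, 18, 8, 14, 11) → sum 66
(11, 18, 8, 14, 11, 23) → sum 85
(18, 8, 14, 11, 23, 2) → sum 76
(8, 14, 11, 23, 2, 18) → sum 76
(14, 11, 23, 2, 18, 9) → sum 77
(11, 23, 2, 18, 9, 12) → sum 75
(23, 2, 18, 9, 12, 12) → sum 76
(2, 18, 9, 12, 12, 5) → sum 58
(18, 9, 12, 12, 5, 15) → sum 71
(9, 12, 12, 5, 15, 13) → sum 66
(12, 12, 5, 15, 13, 15) → sum 72
(12, 5, 15, 13, 15, 7) → sum 67
Lowest of these is 58.

58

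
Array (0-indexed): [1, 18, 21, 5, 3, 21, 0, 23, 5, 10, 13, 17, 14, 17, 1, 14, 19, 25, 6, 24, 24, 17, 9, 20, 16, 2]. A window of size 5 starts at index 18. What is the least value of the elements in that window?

6

Elements at indices 18..22: 6, 24, 24, 17, 9
min(6, 24, 24, 17, 9) = 6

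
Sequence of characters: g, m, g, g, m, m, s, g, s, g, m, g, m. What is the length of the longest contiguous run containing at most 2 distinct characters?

6

Extend right; when distinct count exceeds 2, shrink from the left:
[g] 1 distinct, len 1
[g, m] 2 distinct, len 2
[g, m, g] 2 distinct, len 3
[g, m, g, g] 2 distinct, len 4
[g, m, g, g, m] 2 distinct, len 5
[g, m, g, g, m, m] 2 distinct, len 6
[m, m, s] 2 distinct, len 3
[s, g] 2 distinct, len 2
[s, g, s] 2 distinct, len 3
[s, g, s, g] 2 distinct, len 4
[g, m] 2 distinct, len 2
[g, m, g] 2 distinct, len 3
[g, m, g, m] 2 distinct, len 4
Longest length with ≤2 distinct: 6.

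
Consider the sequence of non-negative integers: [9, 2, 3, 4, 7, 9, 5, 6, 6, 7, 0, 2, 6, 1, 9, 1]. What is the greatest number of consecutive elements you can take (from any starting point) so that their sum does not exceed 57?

Extend to the right; shrink from the left whenever the sum exceeds 57:
add 9: [9] sum 9, len 1
add 2: [9, 2] sum 11, len 2
add 3: [9, 2, 3] sum 14, len 3
add 4: [9, 2, 3, 4] sum 18, len 4
add 7: [9, 2, 3, 4, 7] sum 25, len 5
add 9: [9, 2, 3, 4, 7, 9] sum 34, len 6
add 5: [9, 2, 3, 4, 7, 9, 5] sum 39, len 7
add 6: [9, 2, 3, 4, 7, 9, 5, 6] sum 45, len 8
add 6: [9, 2, 3, 4, 7, 9, 5, 6, 6] sum 51, len 9
add 7: [2, 3, 4, 7, 9, 5, 6, 6, 7] sum 49, len 9
add 0: [2, 3, 4, 7, 9, 5, 6, 6, 7, 0] sum 49, len 10
add 2: [2, 3, 4, 7, 9, 5, 6, 6, 7, 0, 2] sum 51, len 11
add 6: [2, 3, 4, 7, 9, 5, 6, 6, 7, 0, 2, 6] sum 57, len 12
add 1: [3, 4, 7, 9, 5, 6, 6, 7, 0, 2, 6, 1] sum 56, len 12
add 9: [9, 5, 6, 6, 7, 0, 2, 6, 1, 9] sum 51, len 10
add 1: [9, 5, 6, 6, 7, 0, 2, 6, 1, 9, 1] sum 52, len 11
Longest length seen: 12.

12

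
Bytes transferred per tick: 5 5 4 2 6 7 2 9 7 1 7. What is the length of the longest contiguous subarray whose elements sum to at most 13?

3

add 5: [5] sum 5, len 1
add 5: [5, 5] sum 10, len 2
add 4: [5, 4] sum 9, len 2
add 2: [5, 4, 2] sum 11, len 3
add 6: [4, 2, 6] sum 12, len 3
add 7: [6, 7] sum 13, len 2
add 2: [7, 2] sum 9, len 2
add 9: [2, 9] sum 11, len 2
add 7: [7] sum 7, len 1
add 1: [7, 1] sum 8, len 2
add 7: [1, 7] sum 8, len 2
Longest length seen: 3.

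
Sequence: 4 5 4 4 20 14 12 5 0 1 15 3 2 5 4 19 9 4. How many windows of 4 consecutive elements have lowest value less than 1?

4

[4, 5, 4, 4] → min 4
[5, 4, 4, 20] → min 4
[4, 4, 20, 14] → min 4
[4, 20, 14, 12] → min 4
[20, 14, 12, 5] → min 5
[14, 12, 5, 0] → min 0  < 1 ✓
[12, 5, 0, 1] → min 0  < 1 ✓
[5, 0, 1, 15] → min 0  < 1 ✓
[0, 1, 15, 3] → min 0  < 1 ✓
[1, 15, 3, 2] → min 1
[15, 3, 2, 5] → min 2
[3, 2, 5, 4] → min 2
[2, 5, 4, 19] → min 2
[5, 4, 19, 9] → min 4
[4, 19, 9, 4] → min 4
4 windows satisfy the condition.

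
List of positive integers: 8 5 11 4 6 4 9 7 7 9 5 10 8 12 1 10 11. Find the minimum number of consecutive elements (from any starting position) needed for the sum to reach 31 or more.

add 8: running sum 8 < 31
add 5: running sum 13 < 31
add 11: running sum 24 < 31
add 4: running sum 28 < 31
end 4: [8, 5, 11, 4, 6] sum 34, len 5
end 5: [8, 5, 11, 4, 6, 4] sum 38, len 6
end 6: [11, 4, 6, 4, 9] sum 34, len 5
end 7: [11, 4, 6, 4, 9, 7] sum 41, len 6
end 8: [6, 4, 9, 7, 7] sum 33, len 5
end 9: [9, 7, 7, 9] sum 32, len 4
end 10: [9, 7, 7, 9, 5] sum 37, len 5
end 11: [7, 9, 5, 10] sum 31, len 4
end 12: [9, 5, 10, 8] sum 32, len 4
end 13: [5, 10, 8, 12] sum 35, len 4
end 14: [10, 8, 12, 1] sum 31, len 4
end 15: [8, 12, 1, 10] sum 31, len 4
end 16: [12, 1, 10, 11] sum 34, len 4
Shortest qualifying length: 4.

4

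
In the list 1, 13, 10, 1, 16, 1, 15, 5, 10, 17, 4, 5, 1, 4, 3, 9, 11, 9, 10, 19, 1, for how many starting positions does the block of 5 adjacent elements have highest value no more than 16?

(1, 13, 10, 1, 16) → max 16  ≤ 16 ✓
(13, 10, 1, 16, 1) → max 16  ≤ 16 ✓
(10, 1, 16, 1, 15) → max 16  ≤ 16 ✓
(1, 16, 1, 15, 5) → max 16  ≤ 16 ✓
(16, 1, 15, 5, 10) → max 16  ≤ 16 ✓
(1, 15, 5, 10, 17) → max 17
(15, 5, 10, 17, 4) → max 17
(5, 10, 17, 4, 5) → max 17
(10, 17, 4, 5, 1) → max 17
(17, 4, 5, 1, 4) → max 17
(4, 5, 1, 4, 3) → max 5  ≤ 16 ✓
(5, 1, 4, 3, 9) → max 9  ≤ 16 ✓
(1, 4, 3, 9, 11) → max 11  ≤ 16 ✓
(4, 3, 9, 11, 9) → max 11  ≤ 16 ✓
(3, 9, 11, 9, 10) → max 11  ≤ 16 ✓
(9, 11, 9, 10, 19) → max 19
(11, 9, 10, 19, 1) → max 19
10 windows satisfy the condition.

10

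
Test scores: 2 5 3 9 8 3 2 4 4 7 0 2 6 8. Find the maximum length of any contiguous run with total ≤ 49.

12

Extend to the right; shrink from the left whenever the sum exceeds 49:
[2] sum 2 len 1
[2, 5] sum 7 len 2
[2, 5, 3] sum 10 len 3
[2, 5, 3, 9] sum 19 len 4
[2, 5, 3, 9, 8] sum 27 len 5
[2, 5, 3, 9, 8, 3] sum 30 len 6
[2, 5, 3, 9, 8, 3, 2] sum 32 len 7
[2, 5, 3, 9, 8, 3, 2, 4] sum 36 len 8
[2, 5, 3, 9, 8, 3, 2, 4, 4] sum 40 len 9
[2, 5, 3, 9, 8, 3, 2, 4, 4, 7] sum 47 len 10
[2, 5, 3, 9, 8, 3, 2, 4, 4, 7, 0] sum 47 len 11
[2, 5, 3, 9, 8, 3, 2, 4, 4, 7, 0, 2] sum 49 len 12
[3, 9, 8, 3, 2, 4, 4, 7, 0, 2, 6] sum 48 len 11
[8, 3, 2, 4, 4, 7, 0, 2, 6, 8] sum 44 len 10
Longest length seen: 12.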